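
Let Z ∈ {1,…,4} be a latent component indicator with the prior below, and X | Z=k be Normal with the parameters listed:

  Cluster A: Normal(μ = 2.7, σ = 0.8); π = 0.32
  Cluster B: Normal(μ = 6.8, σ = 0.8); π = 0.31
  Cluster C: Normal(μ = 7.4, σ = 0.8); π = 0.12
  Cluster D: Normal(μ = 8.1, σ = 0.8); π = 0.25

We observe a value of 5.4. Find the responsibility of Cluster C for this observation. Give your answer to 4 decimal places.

0.0710

By Bayes' theorem, P(k | x) = π_k f_k(x) / Σ_j π_j f_j(x).
Normal densities:
  p_A = 0.0016764
  p_B = 0.107847
  p_C = 0.0219104
  p_D = 0.0016764
Prior × likelihood for each component:
  π_A·p_A = 0.32 × 0.0016764 = 0.000536448
  π_B·p_B = 0.31 × 0.107847 = 0.0334325
  π_C·p_C = 0.12 × 0.0219104 = 0.00262925
  π_D·p_D = 0.25 × 0.0016764 = 0.0004191
Sum: 0.000536448 + 0.0334325 + 0.00262925 + 0.0004191 = 0.0370173
P(Cluster C | 5.4) ≈ 0.0710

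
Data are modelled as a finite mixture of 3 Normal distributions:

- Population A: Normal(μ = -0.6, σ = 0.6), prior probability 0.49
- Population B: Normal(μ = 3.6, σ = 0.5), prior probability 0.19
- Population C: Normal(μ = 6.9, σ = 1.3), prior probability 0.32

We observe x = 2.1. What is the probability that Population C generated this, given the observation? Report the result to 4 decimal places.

Posterior ∝ prior × likelihood, so P(k | x) ∝ π_k f_k(x); normalise over all components.
Component likelihoods at x = 2.1:
  f_A = 2.66396e-05
  f_B = 0.0088637
  f_C = 0.000336178
Prior × likelihood for each component:
  π_A·f_A = 0.49 × 2.66396e-05 = 1.30534e-05
  π_B·f_B = 0.19 × 0.0088637 = 0.0016841
  π_C·f_C = 0.32 × 0.000336178 = 0.000107577
Sum: 1.30534e-05 + 0.0016841 + 0.000107577 = 0.00180473
P(Population C | the observation) ≈ 0.0596

0.0596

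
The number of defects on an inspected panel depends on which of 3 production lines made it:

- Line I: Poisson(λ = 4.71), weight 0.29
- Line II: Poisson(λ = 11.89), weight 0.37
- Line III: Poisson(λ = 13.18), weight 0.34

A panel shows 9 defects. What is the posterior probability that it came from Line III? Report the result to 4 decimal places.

Posterior ∝ prior × likelihood, so P(k | x) ∝ π_k f_k(x); normalise over all components.
Poisson probabilities:
  p_I = e^(−4.71)·4.71^9/9! = 0.0283073
  p_II = e^(−11.89)·11.89^9/9! = 0.0897661
  p_III = e^(−13.18)·13.18^9/9! = 0.0624417
Weight by the priors:
  π_I·p_I = 0.29 × 0.0283073 = 0.00820911
  π_II·p_II = 0.37 × 0.0897661 = 0.0332135
  π_III·p_III = 0.34 × 0.0624417 = 0.0212302
Evidence: 0.00820911 + 0.0332135 + 0.0212302 = 0.0626527
P(Line III | the observation) = 0.0212302 / 0.0626527 ≈ 0.3389

0.3389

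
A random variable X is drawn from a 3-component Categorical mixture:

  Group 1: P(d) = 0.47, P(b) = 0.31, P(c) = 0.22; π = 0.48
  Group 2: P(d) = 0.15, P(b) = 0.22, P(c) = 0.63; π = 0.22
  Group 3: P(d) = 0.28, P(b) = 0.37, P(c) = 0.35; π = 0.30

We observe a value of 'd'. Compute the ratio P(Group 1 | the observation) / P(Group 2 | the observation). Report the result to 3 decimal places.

6.836

The posterior odds equal the prior odds times the likelihood ratio: (w_i/w_j)·(f_i(x)/f_j(x)).
Evaluate each component's likelihood at the observed value:
  p_1 = P(d | comp) = 0.47
  p_2 = P(d | comp) = 0.15
  p_3 = P(d | comp) = 0.28
Posterior odds = (w_1·p_1) / (w_2·p_2) = (0.48·0.47) / (0.22·0.15) = 0.2256 / 0.033 ≈ 6.836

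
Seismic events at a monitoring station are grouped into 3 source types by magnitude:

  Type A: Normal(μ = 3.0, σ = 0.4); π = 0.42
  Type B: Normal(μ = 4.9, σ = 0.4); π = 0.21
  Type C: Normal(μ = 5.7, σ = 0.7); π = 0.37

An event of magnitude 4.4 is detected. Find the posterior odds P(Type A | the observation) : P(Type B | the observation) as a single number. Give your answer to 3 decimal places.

0.010

The posterior odds equal the prior odds times the likelihood ratio: (π_i/π_j)·(f_i(x)/f_j(x)).
Normal densities:
  f_A = (1/(0.4·√(2π)))·exp(−(4.4−3.0)²/(2·0.4²)) = 0.997356·exp(-6.12500) = 0.00218171
  f_B = (1/(0.4·√(2π)))·exp(−(4.4−4.9)²/(2·0.4²)) = 0.997356·exp(-0.78125) = 0.456623
  f_C = (1/(0.7·√(2π)))·exp(−(4.4−5.7)²/(2·0.7²)) = 0.569918·exp(-1.72449) = 0.101596
0.000916317 / 0.0958908 ≈ 0.010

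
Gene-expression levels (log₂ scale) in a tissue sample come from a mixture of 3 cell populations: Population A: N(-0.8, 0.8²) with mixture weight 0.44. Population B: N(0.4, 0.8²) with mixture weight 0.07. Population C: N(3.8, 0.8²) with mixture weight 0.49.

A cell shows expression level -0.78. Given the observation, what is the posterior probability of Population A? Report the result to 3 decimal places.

P(component k | x) = w_k·f_k(x) / marginal(x), where marginal(x) = Σ_j w_j·f_j(x).
Component likelihoods at x = -0.78:
  L_A = 0.498522
  L_B = 0.168031
  L_C = 3.80788e-08
Weight by the priors:
  w_A·L_A = 0.44 × 0.498522 = 0.21935
  w_B·L_B = 0.07 × 0.168031 = 0.0117622
  w_C·L_C = 0.49 × 3.80788e-08 = 1.86586e-08
Denominator: 0.21935 + 0.0117622 + 1.86586e-08 = 0.231112
P(Population A | data) ≈ 0.949

0.949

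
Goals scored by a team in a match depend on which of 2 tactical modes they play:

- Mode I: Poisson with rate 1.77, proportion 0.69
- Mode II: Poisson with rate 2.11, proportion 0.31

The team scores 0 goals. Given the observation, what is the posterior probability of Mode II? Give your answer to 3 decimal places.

Posterior ∝ prior × likelihood, so P(k | x) ∝ π_k f_k(x); normalise over all components.
Poisson probabilities:
  f_I = e^(−1.77)·1.77^0/0! = 0.170333
  f_II = e^(−2.11)·2.11^0/0! = 0.121238
Weight by the priors:
  π_I·f_I = 0.69 × 0.170333 = 0.11753
  π_II·f_II = 0.31 × 0.121238 = 0.0375838
Marginal: 0.11753 + 0.0375838 = 0.155114
So the posterior for Mode II is 0.0375838 / 0.155114 ≈ 0.242.

0.242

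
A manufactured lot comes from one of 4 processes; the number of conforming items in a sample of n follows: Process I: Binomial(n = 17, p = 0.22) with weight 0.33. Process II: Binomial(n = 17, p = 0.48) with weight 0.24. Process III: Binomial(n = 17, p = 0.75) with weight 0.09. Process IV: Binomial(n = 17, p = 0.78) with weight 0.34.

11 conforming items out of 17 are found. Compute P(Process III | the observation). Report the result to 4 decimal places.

0.1887

The responsibility of component k is π_k f_k(x) divided by Σ_j π_j f_j(x).
Component likelihoods at x = 11 conforming items out of 17:
  L_I = C(17,11)·0.22^11·0.78^6 = 12376·5.84318e-08·0.2252 = 0.000162854
  L_II = C(17,11)·0.48^11·0.52^6 = 12376·0.00031164·0.0197706 = 0.0762525
  L_III = C(17,11)·0.75^11·0.25^6 = 12376·0.0422351·0.000244141 = 0.127613
  L_IV = C(17,11)·0.78^11·0.22^6 = 12376·0.0650191·0.00011338 = 0.0912341
Prior × likelihood for each component:
  π_I·L_I = 0.33 × 0.000162854 = 5.37417e-05
  π_II·L_II = 0.24 × 0.0762525 = 0.0183006
  π_III·L_III = 0.09 × 0.127613 = 0.0114852
  π_IV·L_IV = 0.34 × 0.0912341 = 0.0310196
Marginal: 5.37417e-05 + 0.0183006 + 0.0114852 + 0.0310196 = 0.0608591
P(Process III | the observation) = 0.0114852 / 0.0608591 ≈ 0.1887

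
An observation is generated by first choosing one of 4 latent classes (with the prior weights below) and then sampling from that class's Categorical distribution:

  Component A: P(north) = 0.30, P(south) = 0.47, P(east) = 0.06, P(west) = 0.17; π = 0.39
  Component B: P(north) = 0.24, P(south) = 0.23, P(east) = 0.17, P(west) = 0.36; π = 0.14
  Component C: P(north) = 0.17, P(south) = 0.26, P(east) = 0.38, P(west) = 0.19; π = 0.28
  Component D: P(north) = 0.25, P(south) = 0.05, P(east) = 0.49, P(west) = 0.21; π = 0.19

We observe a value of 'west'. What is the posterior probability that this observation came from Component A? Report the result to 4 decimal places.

0.3160

By Bayes' theorem, P(k | x) = w_k f_k(x) / Σ_j w_j f_j(x).
Categorical probabilities:
  L_A = 0.17
  L_B = 0.36
  L_C = 0.19
  L_D = 0.21
Prior × likelihood for each component:
  w_A·L_A = 0.39 × 0.17 = 0.0663
  w_B·L_B = 0.14 × 0.36 = 0.0504
  w_C·L_C = 0.28 × 0.19 = 0.0532
  w_D·L_D = 0.19 × 0.21 = 0.0399
Marginal: 0.0663 + 0.0504 + 0.0532 + 0.0399 = 0.2098
P(Component A | 'west') = 0.0663 / 0.2098 ≈ 0.3160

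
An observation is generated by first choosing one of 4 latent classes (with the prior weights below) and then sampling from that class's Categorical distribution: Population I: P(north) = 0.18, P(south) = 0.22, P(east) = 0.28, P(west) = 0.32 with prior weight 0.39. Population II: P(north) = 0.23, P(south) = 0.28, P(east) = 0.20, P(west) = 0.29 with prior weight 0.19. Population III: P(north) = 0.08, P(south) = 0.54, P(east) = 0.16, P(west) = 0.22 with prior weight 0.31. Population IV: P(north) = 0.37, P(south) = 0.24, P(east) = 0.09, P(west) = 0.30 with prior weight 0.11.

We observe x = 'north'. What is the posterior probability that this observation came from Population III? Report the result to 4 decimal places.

Posterior ∝ prior × likelihood, so P(k | x) ∝ w_k f_k(x); normalise over all components.
Evaluate each component's likelihood at the observed value:
  L_I = P(north | comp) = 0.18
  L_II = P(north | comp) = 0.23
  L_III = P(north | comp) = 0.08
  L_IV = P(north | comp) = 0.37
Unnormalised posteriors:
  w_I·L_I = 0.39 × 0.18 = 0.0702
  w_II·L_II = 0.19 × 0.23 = 0.0437
  w_III·L_III = 0.31 × 0.08 = 0.0248
  w_IV·L_IV = 0.11 × 0.37 = 0.0407
Normaliser: 0.0702 + 0.0437 + 0.0248 + 0.0407 = 0.1794
So the posterior for Population III is 0.0248 / 0.1794 ≈ 0.1382.

0.1382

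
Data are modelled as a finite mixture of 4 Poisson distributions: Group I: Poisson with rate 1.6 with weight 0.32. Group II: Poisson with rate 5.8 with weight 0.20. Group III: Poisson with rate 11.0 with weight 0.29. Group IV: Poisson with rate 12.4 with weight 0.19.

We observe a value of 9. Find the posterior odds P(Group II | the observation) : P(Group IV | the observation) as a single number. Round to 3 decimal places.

The posterior odds equal the prior odds times the likelihood ratio: (π_i/π_j)·(f_i(x)/f_j(x)).
Component likelihoods at x = 9:
  f_I = e^(−1.6)·1.6^9/9! = 3.82336e-05
  f_II = e^(−5.8)·5.8^9/9! = 0.0619699
  f_III = e^(−11.0)·11.0^9/9! = 0.108526
  f_IV = e^(−12.4)·12.4^9/9! = 0.0786648
0.012394 / 0.0149463 ≈ 0.829

0.829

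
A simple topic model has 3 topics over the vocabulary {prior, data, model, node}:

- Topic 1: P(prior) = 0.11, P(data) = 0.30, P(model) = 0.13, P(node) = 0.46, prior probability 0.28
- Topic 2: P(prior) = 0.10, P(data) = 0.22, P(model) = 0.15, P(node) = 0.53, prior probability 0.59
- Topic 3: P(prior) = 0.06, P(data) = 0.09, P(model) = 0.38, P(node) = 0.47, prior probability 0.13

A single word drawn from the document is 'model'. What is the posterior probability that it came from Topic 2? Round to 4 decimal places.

0.5077

By Bayes' theorem, P(k | x) = P(Z=k) f_k(x) / Σ_j P(Z=j) f_j(x).
Component likelihoods at x = 'model':
  f_1 = 0.13
  f_2 = 0.15
  f_3 = 0.38
Weight by the priors:
  P(Z=1)·f_1 = 0.28 × 0.13 = 0.0364
  P(Z=2)·f_2 = 0.59 × 0.15 = 0.0885
  P(Z=3)·f_3 = 0.13 × 0.38 = 0.0494
Denominator: 0.0364 + 0.0885 + 0.0494 = 0.1743
Responsibility of Topic 2: 0.0885 / 0.1743 ≈ 0.5077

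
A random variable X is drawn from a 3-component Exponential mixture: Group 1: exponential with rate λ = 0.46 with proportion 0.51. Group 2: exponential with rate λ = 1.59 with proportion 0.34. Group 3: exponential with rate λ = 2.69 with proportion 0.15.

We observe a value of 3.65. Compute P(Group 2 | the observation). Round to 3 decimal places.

The responsibility of component k is w_k f_k(x) divided by Σ_j w_j f_j(x).
Component likelihoods at x = 3.65:
  p_1 = 0.0858178
  p_2 = 0.00479699
  p_3 = 0.000146431
Multiply by the mixture weights:
  w_1·p_1 = 0.51 × 0.0858178 = 0.0437671
  w_2·p_2 = 0.34 × 0.00479699 = 0.00163098
  w_3·p_3 = 0.15 × 0.000146431 = 2.19646e-05
Evidence: 0.0437671 + 0.00163098 + 2.19646e-05 = 0.04542
P(Group 2 | 3.65) = 0.00163098 / 0.04542 ≈ 0.036

0.036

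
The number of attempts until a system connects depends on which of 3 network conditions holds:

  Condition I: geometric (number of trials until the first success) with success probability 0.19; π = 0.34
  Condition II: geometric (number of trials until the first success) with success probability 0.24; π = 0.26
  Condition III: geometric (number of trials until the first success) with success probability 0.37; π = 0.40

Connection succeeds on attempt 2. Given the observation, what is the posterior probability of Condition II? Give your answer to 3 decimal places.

Posterior ∝ prior × likelihood, so P(k | x) ∝ π_k f_k(x); normalise over all components.
Evaluate each component's likelihood at the observed value:
  L_I = 0.19·(1−0.19)^1 = 0.19·0.81 = 0.1539
  L_II = 0.24·(1−0.24)^1 = 0.24·0.76 = 0.1824
  L_III = 0.37·(1−0.37)^1 = 0.37·0.63 = 0.2331
Weight by the priors:
  π_I·L_I = 0.34 × 0.1539 = 0.052326
  π_II·L_II = 0.26 × 0.1824 = 0.047424
  π_III·L_III = 0.40 × 0.2331 = 0.09324
Evidence: 0.052326 + 0.047424 + 0.09324 = 0.19299
Responsibility of Condition II: 0.047424 / 0.19299 ≈ 0.246

0.246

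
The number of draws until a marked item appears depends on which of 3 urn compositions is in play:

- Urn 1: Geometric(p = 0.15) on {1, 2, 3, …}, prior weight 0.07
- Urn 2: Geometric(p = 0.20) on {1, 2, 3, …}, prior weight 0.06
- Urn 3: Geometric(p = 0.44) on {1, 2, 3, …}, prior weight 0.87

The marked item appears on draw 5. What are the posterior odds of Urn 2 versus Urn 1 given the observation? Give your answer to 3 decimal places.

0.897

Posterior odds = (π_i f_i(x)) / (π_j f_j(x)); the normalising sum cancels.
Geometric probabilities:
  p_1 = 0.0783009
  p_2 = 0.08192
  p_3 = 0.0432718
Odds = (0.06/0.07) × (0.08192/0.0783009) = 0.857143 × 1.04622 ≈ 0.897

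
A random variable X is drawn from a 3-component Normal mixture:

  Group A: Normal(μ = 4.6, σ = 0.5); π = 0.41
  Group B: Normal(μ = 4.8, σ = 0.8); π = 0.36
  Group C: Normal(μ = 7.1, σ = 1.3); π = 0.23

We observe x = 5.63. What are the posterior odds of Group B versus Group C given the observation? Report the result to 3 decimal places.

Only the two components matter; the odds are (π_i f_i(x)) / (π_j f_j(x)).
Normal densities:
  p_A = (1/(0.5·√(2π)))·exp(−(5.63−4.6)²/(2·0.5²)) = 0.797885·exp(-2.12180) = 0.0955991
  p_B = (1/(0.8·√(2π)))·exp(−(5.63−4.8)²/(2·0.8²)) = 0.498678·exp(-0.53820) = 0.291126
  p_C = (1/(1.3·√(2π)))·exp(−(5.63−7.1)²/(2·1.3²)) = 0.306879·exp(-0.63932) = 0.161925
Posterior odds = (π_B·p_B) / (π_C·p_C) = (0.36·0.291126) / (0.23·0.161925) = 0.104805 / 0.0372427 ≈ 2.814

2.814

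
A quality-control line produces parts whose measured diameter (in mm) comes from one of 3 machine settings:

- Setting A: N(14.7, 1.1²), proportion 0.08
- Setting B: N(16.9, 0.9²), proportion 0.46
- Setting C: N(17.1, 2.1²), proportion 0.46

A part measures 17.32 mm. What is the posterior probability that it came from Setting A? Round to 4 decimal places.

Apply Bayes' rule: the posterior for each component is proportional to its prior times its likelihood at x.
Normal densities:
  L_A = 0.0212632
  L_B = 0.397537
  L_C = 0.188933
Weight by the priors:
  w_A·L_A = 0.08 × 0.0212632 = 0.00170106
  w_B·L_B = 0.46 × 0.397537 = 0.182867
  w_C·L_C = 0.46 × 0.188933 = 0.0869091
Normaliser: 0.00170106 + 0.182867 + 0.0869091 = 0.271477
Responsibility of Setting A: 0.00170106 / 0.271477 ≈ 0.0063

0.0063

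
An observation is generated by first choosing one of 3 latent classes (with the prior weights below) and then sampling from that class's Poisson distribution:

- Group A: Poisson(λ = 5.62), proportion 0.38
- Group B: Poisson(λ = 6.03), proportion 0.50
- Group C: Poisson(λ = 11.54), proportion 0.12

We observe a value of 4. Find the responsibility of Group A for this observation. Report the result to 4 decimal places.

P(component k | x) = P(Z=k)·f_k(x) / marginal(x), where marginal(x) = Σ_j P(Z=j)·f_j(x).
Poisson probabilities:
  p_A = 0.15066
  p_B = 0.132514
  p_C = 0.00719207
Multiply by the mixture weights:
  P(Z=A)·p_A = 0.38 × 0.15066 = 0.0572509
  P(Z=B)·p_B = 0.50 × 0.132514 = 0.0662571
  P(Z=C)·p_C = 0.12 × 0.00719207 = 0.000863048
Marginal: 0.0572509 + 0.0662571 + 0.000863048 = 0.124371
So the posterior for Group A is 0.0572509 / 0.124371 ≈ 0.4603.

0.4603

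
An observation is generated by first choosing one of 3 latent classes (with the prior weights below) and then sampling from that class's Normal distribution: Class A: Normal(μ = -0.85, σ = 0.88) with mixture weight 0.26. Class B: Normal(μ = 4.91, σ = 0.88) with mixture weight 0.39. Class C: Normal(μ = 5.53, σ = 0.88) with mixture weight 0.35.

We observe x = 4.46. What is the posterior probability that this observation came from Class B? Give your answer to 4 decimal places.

Apply Bayes' rule: the posterior for each component is proportional to its prior times its likelihood at x.
Evaluate each component's likelihood at the observed value:
  f_A = 5.62395e-09
  f_B = 0.397782
  f_C = 0.216466
Multiply by the mixture weights:
  π_A·f_A = 0.26 × 5.62395e-09 = 1.46223e-09
  π_B·f_B = 0.39 × 0.397782 = 0.155135
  π_C·f_C = 0.35 × 0.216466 = 0.075763
Normaliser: 1.46223e-09 + 0.155135 + 0.075763 = 0.230898
P(Class B | 4.46) = 0.155135 / 0.230898 ≈ 0.6719

0.6719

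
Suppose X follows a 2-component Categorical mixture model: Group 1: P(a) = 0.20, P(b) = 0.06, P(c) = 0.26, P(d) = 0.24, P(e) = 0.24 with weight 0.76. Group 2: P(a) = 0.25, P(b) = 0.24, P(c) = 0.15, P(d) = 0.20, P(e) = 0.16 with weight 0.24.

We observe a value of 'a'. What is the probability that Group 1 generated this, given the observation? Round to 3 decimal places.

By Bayes' theorem, P(k | x) = π_k f_k(x) / Σ_j π_j f_j(x).
Component likelihoods at x = 'a':
  f_1 = P(a | comp) = 0.20
  f_2 = P(a | comp) = 0.25
Weight by the priors:
  π_1·f_1 = 0.76 × 0.2 = 0.152
  π_2·f_2 = 0.24 × 0.25 = 0.06
Marginal: 0.152 + 0.06 = 0.212
P(Group 1 | x) = 0.152 / 0.212 ≈ 0.717

0.717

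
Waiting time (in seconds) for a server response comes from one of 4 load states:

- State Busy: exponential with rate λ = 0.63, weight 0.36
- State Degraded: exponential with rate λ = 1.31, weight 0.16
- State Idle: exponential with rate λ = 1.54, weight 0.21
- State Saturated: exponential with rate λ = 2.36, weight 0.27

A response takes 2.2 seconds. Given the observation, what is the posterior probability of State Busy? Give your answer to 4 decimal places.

0.6839

Apply Bayes' rule: the posterior for each component is proportional to its prior times its likelihood at x.
Exponential densities:
  p_Busy = 0.63·e^(−0.63·2.2) = 0.63·e^(−1.3860) = 0.157546
  p_Degraded = 1.31·e^(−1.31·2.2) = 1.31·e^(−2.8820) = 0.0733896
  p_Idle = 1.54·e^(−1.54·2.2) = 1.54·e^(−3.3880) = 0.0520153
  p_Saturated = 2.36·e^(−2.36·2.2) = 2.36·e^(−5.1920) = 0.0131237
Prior × likelihood for each component:
  w_Busy·p_Busy = 0.36 × 0.157546 = 0.0567167
  w_Degraded·p_Degraded = 0.16 × 0.0733896 = 0.0117423
  w_Idle·p_Idle = 0.21 × 0.0520153 = 0.0109232
  w_Saturated·p_Saturated = 0.27 × 0.0131237 = 0.00354339
Denominator: 0.0567167 + 0.0117423 + 0.0109232 + 0.00354339 = 0.0829256
So the posterior for State Busy is 0.0567167 / 0.0829256 ≈ 0.6839.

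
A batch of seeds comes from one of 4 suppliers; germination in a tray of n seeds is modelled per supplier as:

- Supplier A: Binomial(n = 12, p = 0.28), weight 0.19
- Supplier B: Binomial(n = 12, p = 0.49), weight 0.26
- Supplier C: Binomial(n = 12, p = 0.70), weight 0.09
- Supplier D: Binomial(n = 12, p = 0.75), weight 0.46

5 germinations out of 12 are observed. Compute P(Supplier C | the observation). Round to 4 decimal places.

0.0304

By Bayes' theorem, P(k | x) = π_k f_k(x) / Σ_j π_j f_j(x).
Component likelihoods at x = 5 germinations out of 12:
  L_A = 0.136723
  L_B = 0.200769
  L_C = 0.0291115
  L_D = 0.0114713
Unnormalised posteriors:
  π_A·L_A = 0.19 × 0.136723 = 0.0259774
  π_B·L_B = 0.26 × 0.200769 = 0.0522
  π_C·L_C = 0.09 × 0.0291115 = 0.00262003
  π_D·L_D = 0.46 × 0.0114713 = 0.00527678
Denominator: 0.0259774 + 0.0522 + 0.00262003 + 0.00527678 = 0.0860742
Responsibility of Supplier C: 0.00262003 / 0.0860742 ≈ 0.0304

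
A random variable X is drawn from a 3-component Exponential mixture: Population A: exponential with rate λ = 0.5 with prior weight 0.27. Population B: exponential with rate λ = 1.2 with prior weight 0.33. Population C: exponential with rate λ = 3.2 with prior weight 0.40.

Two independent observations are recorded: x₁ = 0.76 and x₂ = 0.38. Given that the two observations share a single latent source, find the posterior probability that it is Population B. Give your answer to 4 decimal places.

P(component k | x) = π_k·f_k(x) / marginal(x), where marginal(x) = Σ_j π_j·f_j(x).
Since both observations come from the same component, the likelihood for component k is f_k(x₁)·f_k(x₂).
  p_A = [0.5·e^(−0.5·0.76) = 0.5·e^(−0.3800) = 0.341931] × [0.41348] = 0.141381
  p_B = [1.2·e^(−1.2·0.76) = 1.2·e^(−0.9120) = 0.482064] × [0.760577] = 0.366647
  p_C = [3.2·e^(−3.2·0.76) = 3.2·e^(−2.4320) = 0.281155] × [0.948523] = 0.266682
Unnormalised posteriors:
  π_A·p_A = 0.27 × 0.141381 = 0.038173
  π_B·p_B = 0.33 × 0.366647 = 0.120993
  π_C·p_C = 0.40 × 0.266682 = 0.106673
Evidence: 0.038173 + 0.120993 + 0.106673 = 0.265839
Responsibility of Population B: 0.120993 / 0.265839 ≈ 0.4551

0.4551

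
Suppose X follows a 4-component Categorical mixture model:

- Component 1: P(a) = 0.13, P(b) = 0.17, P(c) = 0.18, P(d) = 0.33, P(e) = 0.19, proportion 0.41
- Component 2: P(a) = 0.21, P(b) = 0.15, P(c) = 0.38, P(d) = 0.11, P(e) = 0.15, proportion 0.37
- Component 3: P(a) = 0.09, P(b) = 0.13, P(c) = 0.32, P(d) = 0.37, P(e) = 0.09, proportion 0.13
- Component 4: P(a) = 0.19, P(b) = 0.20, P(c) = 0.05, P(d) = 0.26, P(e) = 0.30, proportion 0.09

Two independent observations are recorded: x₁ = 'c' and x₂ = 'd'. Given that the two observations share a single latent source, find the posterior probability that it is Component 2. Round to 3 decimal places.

0.274

Apply Bayes' rule: the posterior for each component is proportional to its prior times its likelihood at x.
Since both observations come from the same component, the likelihood for component k is f_k(x₁)·f_k(x₂).
  f_1 = [0.18] × [0.33] = 0.0594
  f_2 = [0.38] × [0.11] = 0.0418
  f_3 = [0.32] × [0.37] = 0.1184
  f_4 = [0.05] × [0.26] = 0.013
Weight by the priors:
  π_1·f_1 = 0.41 × 0.0594 = 0.024354
  π_2·f_2 = 0.37 × 0.0418 = 0.015466
  π_3·f_3 = 0.13 × 0.1184 = 0.015392
  π_4·f_4 = 0.09 × 0.013 = 0.00117
Sum: 0.024354 + 0.015466 + 0.015392 + 0.00117 = 0.056382
So the posterior for Component 2 is 0.015466 / 0.056382 ≈ 0.274.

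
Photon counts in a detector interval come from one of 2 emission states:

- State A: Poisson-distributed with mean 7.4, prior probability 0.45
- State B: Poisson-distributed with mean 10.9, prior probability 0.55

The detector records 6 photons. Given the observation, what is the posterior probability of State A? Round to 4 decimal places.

By Bayes' theorem, P(k | x) = P(Z=k) f_k(x) / Σ_j P(Z=j) f_j(x).
Poisson probabilities:
  p_A = e^(−7.4)·7.4^6/6! = 0.139405
  p_B = e^(−10.9)·10.9^6/6! = 0.0429949
Weight by the priors:
  P(Z=A)·p_A = 0.45 × 0.139405 = 0.0627323
  P(Z=B)·p_B = 0.55 × 0.0429949 = 0.0236472
Sum: 0.0627323 + 0.0236472 = 0.0863795
So the posterior for State A is 0.0627323 / 0.0863795 ≈ 0.7262.

0.7262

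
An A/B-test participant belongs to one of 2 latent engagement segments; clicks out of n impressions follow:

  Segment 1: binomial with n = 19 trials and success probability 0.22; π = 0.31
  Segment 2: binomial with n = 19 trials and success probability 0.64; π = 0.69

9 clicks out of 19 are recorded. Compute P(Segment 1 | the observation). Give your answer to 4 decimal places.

0.0642

P(component k | x) = P(Z=k)·f_k(x) / marginal(x), where marginal(x) = Σ_j P(Z=j)·f_j(x).
Evaluate each component's likelihood at the observed value:
  p_1 = 0.00929648
  p_2 = 0.0608434
Unnormalised posteriors:
  P(Z=1)·p_1 = 0.31 × 0.00929648 = 0.00288191
  P(Z=2)·p_2 = 0.69 × 0.0608434 = 0.0419819
Denominator: 0.00288191 + 0.0419819 = 0.0448638
So the posterior for Segment 1 is 0.00288191 / 0.0448638 ≈ 0.0642.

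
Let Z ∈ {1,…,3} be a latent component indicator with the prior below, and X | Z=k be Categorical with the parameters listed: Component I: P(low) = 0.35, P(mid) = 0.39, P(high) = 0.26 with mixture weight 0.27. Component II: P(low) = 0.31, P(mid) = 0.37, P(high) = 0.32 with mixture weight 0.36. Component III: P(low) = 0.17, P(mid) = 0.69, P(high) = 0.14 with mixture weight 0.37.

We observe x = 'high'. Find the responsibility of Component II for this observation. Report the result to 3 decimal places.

The responsibility of component k is w_k f_k(x) divided by Σ_j w_j f_j(x).
Categorical probabilities:
  p_I = 0.26
  p_II = 0.32
  p_III = 0.14
Prior × likelihood for each component:
  w_I·p_I = 0.27 × 0.26 = 0.0702
  w_II·p_II = 0.36 × 0.32 = 0.1152
  w_III·p_III = 0.37 × 0.14 = 0.0518
Marginal: 0.0702 + 0.1152 + 0.0518 = 0.2372
P(Component II | the observation) = 0.1152 / 0.2372 ≈ 0.486

0.486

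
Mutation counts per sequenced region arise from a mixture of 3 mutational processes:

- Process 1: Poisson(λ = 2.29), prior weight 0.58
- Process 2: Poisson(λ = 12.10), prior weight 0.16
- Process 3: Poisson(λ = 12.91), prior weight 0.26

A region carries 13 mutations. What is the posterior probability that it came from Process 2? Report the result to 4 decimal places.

P(component k | x) = P(Z=k)·f_k(x) / marginal(x), where marginal(x) = Σ_j P(Z=j)·f_j(x).
Evaluate each component's likelihood at the observed value:
  p_1 = e^(−2.29)·2.29^13/13! = 7.74545e-07
  p_2 = e^(−12.10)·12.10^13/13! = 0.106406
  p_3 = e^(−12.91)·12.91^13/13! = 0.109905
Weight by the priors:
  P(Z=1)·p_1 = 0.58 × 7.74545e-07 = 4.49236e-07
  P(Z=2)·p_2 = 0.16 × 0.106406 = 0.017025
  P(Z=3)·p_3 = 0.26 × 0.109905 = 0.0285754
Normaliser: 4.49236e-07 + 0.017025 + 0.0285754 = 0.0456008
So the posterior for Process 2 is 0.017025 / 0.0456008 ≈ 0.3733.

0.3733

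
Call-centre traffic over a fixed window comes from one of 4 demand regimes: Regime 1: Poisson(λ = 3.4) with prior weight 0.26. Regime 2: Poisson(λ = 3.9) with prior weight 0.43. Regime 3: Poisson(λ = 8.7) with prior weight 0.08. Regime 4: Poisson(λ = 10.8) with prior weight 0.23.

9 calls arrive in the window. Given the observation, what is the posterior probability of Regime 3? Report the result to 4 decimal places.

0.2451

By Bayes' theorem, P(k | x) = π_k f_k(x) / Σ_j π_j f_j(x).
Evaluate each component's likelihood at the observed value:
  L_1 = e^(−3.4)·3.4^9/9! = 0.00558401
  L_2 = e^(−3.9)·3.9^9/9! = 0.0116431
  L_3 = e^(−8.7)·8.7^9/9! = 0.131084
  L_4 = e^(−10.8)·10.8^9/9! = 0.112375
Multiply by the mixture weights:
  π_1·L_1 = 0.26 × 0.00558401 = 0.00145184
  π_2·L_2 = 0.43 × 0.0116431 = 0.00500655
  π_3·L_3 = 0.08 × 0.131084 = 0.0104867
  π_4·L_4 = 0.23 × 0.112375 = 0.0258463
Evidence: 0.00145184 + 0.00500655 + 0.0104867 + 0.0258463 = 0.0427914
Responsibility of Regime 3: 0.0104867 / 0.0427914 ≈ 0.2451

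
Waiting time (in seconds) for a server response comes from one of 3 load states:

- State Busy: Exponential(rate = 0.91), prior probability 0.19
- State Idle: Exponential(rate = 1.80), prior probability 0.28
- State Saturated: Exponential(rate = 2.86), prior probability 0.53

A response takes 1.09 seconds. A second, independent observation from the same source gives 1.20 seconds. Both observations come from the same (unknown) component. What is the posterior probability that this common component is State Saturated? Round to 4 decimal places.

P(component k | x) = P(Z=k)·f_k(x) / marginal(x), where marginal(x) = Σ_j P(Z=j)·f_j(x).
Since both observations come from the same component, the likelihood for component k is f_k(x₁)·f_k(x₂).
  f_Busy = [0.337493] × [0.305346] = 0.103052
  f_Idle = [0.253039] × [0.207585] = 0.0525271
  f_Saturated = [0.126618] × [0.0924416] = 0.0117048
Multiply by the mixture weights:
  P(Z=Busy)·f_Busy = 0.19 × 0.103052 = 0.0195799
  P(Z=Idle)·f_Idle = 0.28 × 0.0525271 = 0.0147076
  P(Z=Saturated)·f_Saturated = 0.53 × 0.0117048 = 0.00620354
Evidence: 0.0195799 + 0.0147076 + 0.00620354 = 0.040491
Responsibility of State Saturated: 0.00620354 / 0.040491 ≈ 0.1532

0.1532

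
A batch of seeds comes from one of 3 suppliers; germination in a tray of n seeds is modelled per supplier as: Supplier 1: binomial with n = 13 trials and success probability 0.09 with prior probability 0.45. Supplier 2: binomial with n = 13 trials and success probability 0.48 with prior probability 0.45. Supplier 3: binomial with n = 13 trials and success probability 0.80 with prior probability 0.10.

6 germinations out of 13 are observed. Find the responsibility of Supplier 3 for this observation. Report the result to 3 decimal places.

0.006

Posterior ∝ prior × likelihood, so P(k | x) ∝ w_k f_k(x); normalise over all components.
Binomial probabilities:
  f_1 = C(13,6)·0.09^6·0.91^7 = 1716·5.31441e-07·0.516761 = 0.000471262
  f_2 = C(13,6)·0.48^6·0.52^7 = 1716·0.0122306·0.0102807 = 0.215769
  f_3 = C(13,6)·0.80^6·0.20^7 = 1716·0.262144·1.28e-05 = 0.00575794
Prior × likelihood for each component:
  w_1·f_1 = 0.45 × 0.000471262 = 0.000212068
  w_2·f_2 = 0.45 × 0.215769 = 0.0970958
  w_3·f_3 = 0.10 × 0.00575794 = 0.000575794
Denominator: 0.000212068 + 0.0970958 + 0.000575794 = 0.0978837
P(Supplier 3 | data) ≈ 0.006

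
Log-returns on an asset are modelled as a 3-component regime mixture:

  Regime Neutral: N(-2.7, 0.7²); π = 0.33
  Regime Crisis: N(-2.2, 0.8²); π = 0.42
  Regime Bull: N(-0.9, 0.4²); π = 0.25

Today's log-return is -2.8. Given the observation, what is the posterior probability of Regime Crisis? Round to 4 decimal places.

0.4592

P(component k | x) = P(Z=k)·f_k(x) / marginal(x), where marginal(x) = Σ_j P(Z=j)·f_j(x).
Evaluate each component's likelihood at the observed value:
  p_Neutral = 0.564132
  p_Crisis = 0.376422
  p_Bull = 1.25738e-05
Prior × likelihood for each component:
  P(Z=Neutral)·p_Neutral = 0.33 × 0.564132 = 0.186163
  P(Z=Crisis)·p_Crisis = 0.42 × 0.376422 = 0.158097
  P(Z=Bull)·p_Bull = 0.25 × 1.25738e-05 = 3.14344e-06
Sum: 0.186163 + 0.158097 + 3.14344e-06 = 0.344264
P(Regime Crisis | the observation) ≈ 0.4592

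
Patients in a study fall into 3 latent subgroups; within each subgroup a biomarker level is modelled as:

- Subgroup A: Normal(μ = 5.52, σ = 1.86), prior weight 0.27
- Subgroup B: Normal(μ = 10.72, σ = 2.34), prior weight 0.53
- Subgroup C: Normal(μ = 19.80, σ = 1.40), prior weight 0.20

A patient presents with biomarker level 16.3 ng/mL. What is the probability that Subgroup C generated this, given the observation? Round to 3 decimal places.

Posterior ∝ prior × likelihood, so P(k | x) ∝ P(Z=k) f_k(x); normalise over all components.
Evaluate each component's likelihood at the observed value:
  f_A = 1.08992e-08
  f_B = 0.00992911
  f_C = 0.0125202
Multiply by the mixture weights:
  P(Z=A)·f_A = 0.27 × 1.08992e-08 = 2.94278e-09
  P(Z=B)·f_B = 0.53 × 0.00992911 = 0.00526243
  P(Z=C)·f_C = 0.20 × 0.0125202 = 0.00250404
Sum: 2.94278e-09 + 0.00526243 + 0.00250404 = 0.00776647
P(Subgroup C | the observation) ≈ 0.322

0.322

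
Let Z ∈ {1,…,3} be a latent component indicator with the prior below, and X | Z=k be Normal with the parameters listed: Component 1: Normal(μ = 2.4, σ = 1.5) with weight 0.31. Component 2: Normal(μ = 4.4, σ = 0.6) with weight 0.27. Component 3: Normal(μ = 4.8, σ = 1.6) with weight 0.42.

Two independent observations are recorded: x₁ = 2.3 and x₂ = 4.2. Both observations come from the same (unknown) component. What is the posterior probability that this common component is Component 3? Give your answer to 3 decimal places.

P(component k | x) = P(Z=k)·f_k(x) / marginal(x), where marginal(x) = Σ_j P(Z=j)·f_j(x).
Since both observations come from the same component, the likelihood for component k is f_k(x₁)·f_k(x₂).
  p_1 = [(1/(1.5·√(2π)))·exp(−(2.3−2.4)²/(2·1.5²)) = 0.265962·exp(-0.00222) = 0.265371] × [0.129457] = 0.0343543
  p_2 = [(1/(0.6·√(2π)))·exp(−(2.3−4.4)²/(2·0.6²)) = 0.664904·exp(-6.12500) = 0.00145447] × [0.628972] = 0.000914822
  p_3 = [(1/(1.6·√(2π)))·exp(−(2.3−4.8)²/(2·1.6²)) = 0.249339·exp(-1.22070) = 0.0735606] × [0.232409] = 0.0170962
Unnormalised posteriors:
  P(Z=1)·p_1 = 0.31 × 0.0343543 = 0.0106498
  P(Z=2)·p_2 = 0.27 × 0.000914822 = 0.000247002
  P(Z=3)·p_3 = 0.42 × 0.0170962 = 0.0071804
Sum: 0.0106498 + 0.000247002 + 0.0071804 = 0.0180772
Responsibility of Component 3: 0.0071804 / 0.0180772 ≈ 0.397

0.397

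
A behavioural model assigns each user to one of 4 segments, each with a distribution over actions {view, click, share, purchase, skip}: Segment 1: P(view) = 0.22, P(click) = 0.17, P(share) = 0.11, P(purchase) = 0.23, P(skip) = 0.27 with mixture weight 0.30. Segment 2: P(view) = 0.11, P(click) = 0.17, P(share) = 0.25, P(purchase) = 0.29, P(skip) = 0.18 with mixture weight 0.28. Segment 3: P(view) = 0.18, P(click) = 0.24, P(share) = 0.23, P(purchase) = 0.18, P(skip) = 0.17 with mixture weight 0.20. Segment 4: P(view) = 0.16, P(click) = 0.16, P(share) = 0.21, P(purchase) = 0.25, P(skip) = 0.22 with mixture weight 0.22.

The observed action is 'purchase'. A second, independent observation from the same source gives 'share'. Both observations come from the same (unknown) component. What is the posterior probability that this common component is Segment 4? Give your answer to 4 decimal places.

0.2420

Posterior ∝ prior × likelihood, so P(k | x) ∝ π_k f_k(x); normalise over all components.
Since both observations come from the same component, the likelihood for component k is f_k(x₁)·f_k(x₂).
  p_1 = [P(purchase | comp) = 0.23] × [0.11] = 0.0253
  p_2 = [P(purchase | comp) = 0.29] × [0.25] = 0.0725
  p_3 = [P(purchase | comp) = 0.18] × [0.23] = 0.0414
  p_4 = [P(purchase | comp) = 0.25] × [0.21] = 0.0525
Prior × likelihood for each component:
  π_1·p_1 = 0.30 × 0.0253 = 0.00759
  π_2·p_2 = 0.28 × 0.0725 = 0.0203
  π_3·p_3 = 0.20 × 0.0414 = 0.00828
  π_4·p_4 = 0.22 × 0.0525 = 0.01155
Marginal: 0.00759 + 0.0203 + 0.00828 + 0.01155 = 0.04772
P(Segment 4 | x₁,x₂) = 0.01155 / 0.04772 ≈ 0.2420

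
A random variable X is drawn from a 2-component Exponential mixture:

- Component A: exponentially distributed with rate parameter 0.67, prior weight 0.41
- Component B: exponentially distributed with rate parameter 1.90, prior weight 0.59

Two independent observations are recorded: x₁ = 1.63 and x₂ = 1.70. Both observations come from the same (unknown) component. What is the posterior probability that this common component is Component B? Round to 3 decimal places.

0.161

By Bayes' theorem, P(k | x) = π_k f_k(x) / Σ_j π_j f_j(x).
Since both observations come from the same component, the likelihood for component k is f_k(x₁)·f_k(x₂).
  f_A = [0.224792] × [0.214493] = 0.0482164
  f_B = [0.0858507] × [0.0751592] = 0.00645247
Unnormalised posteriors:
  π_A·f_A = 0.41 × 0.0482164 = 0.0197687
  π_B·f_B = 0.59 × 0.00645247 = 0.00380696
Denominator: 0.0197687 + 0.00380696 = 0.0235757
Responsibility of Component B: 0.00380696 / 0.0235757 ≈ 0.161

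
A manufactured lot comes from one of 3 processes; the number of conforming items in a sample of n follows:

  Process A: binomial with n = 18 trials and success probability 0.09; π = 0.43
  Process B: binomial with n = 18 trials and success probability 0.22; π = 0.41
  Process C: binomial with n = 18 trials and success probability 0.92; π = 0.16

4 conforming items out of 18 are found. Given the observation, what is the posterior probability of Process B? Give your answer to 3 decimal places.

Posterior ∝ prior × likelihood, so P(k | x) ∝ π_k f_k(x); normalise over all components.
Evaluate each component's likelihood at the observed value:
  f_A = C(18,4)·0.09^4·0.91^14 = 3060·6.561e-05·0.267042 = 0.0536131
  f_B = C(18,4)·0.22^4·0.78^14 = 3060·0.00234256·0.0308549 = 0.221175
  f_C = C(18,4)·0.92^4·0.08^14 = 3060·0.716393·4.39805e-16 = 9.64123e-13
Prior × likelihood for each component:
  π_A·f_A = 0.43 × 0.0536131 = 0.0230536
  π_B·f_B = 0.41 × 0.221175 = 0.0906819
  π_C·f_C = 0.16 × 9.64123e-13 = 1.5426e-13
Normaliser: 0.0230536 + 0.0906819 + 1.5426e-13 = 0.113736
P(Process B | data) = 0.0906819 / 0.113736 ≈ 0.797

0.797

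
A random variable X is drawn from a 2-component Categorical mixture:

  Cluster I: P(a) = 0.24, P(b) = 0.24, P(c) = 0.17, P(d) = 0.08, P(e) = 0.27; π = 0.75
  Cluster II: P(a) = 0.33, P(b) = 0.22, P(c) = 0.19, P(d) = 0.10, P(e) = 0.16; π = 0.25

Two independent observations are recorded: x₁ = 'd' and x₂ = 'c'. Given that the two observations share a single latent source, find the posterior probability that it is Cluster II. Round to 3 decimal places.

Apply Bayes' rule: the posterior for each component is proportional to its prior times its likelihood at x.
Since both observations come from the same component, the likelihood for component k is f_k(x₁)·f_k(x₂).
  f_I = [P(d | comp) = 0.08] × [0.17] = 0.0136
  f_II = [P(d | comp) = 0.10] × [0.19] = 0.019
Unnormalised posteriors:
  P(Z=I)·f_I = 0.75 × 0.0136 = 0.0102
  P(Z=II)·f_II = 0.25 × 0.019 = 0.00475
Denominator: 0.0102 + 0.00475 = 0.01495
So the posterior for Cluster II is 0.00475 / 0.01495 ≈ 0.318.

0.318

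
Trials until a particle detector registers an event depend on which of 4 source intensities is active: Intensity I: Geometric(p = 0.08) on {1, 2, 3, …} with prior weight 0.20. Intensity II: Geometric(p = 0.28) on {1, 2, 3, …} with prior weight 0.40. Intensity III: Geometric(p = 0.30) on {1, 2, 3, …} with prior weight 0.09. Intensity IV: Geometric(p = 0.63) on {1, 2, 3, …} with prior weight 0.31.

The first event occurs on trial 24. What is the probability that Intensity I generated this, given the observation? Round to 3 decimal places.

Posterior ∝ prior × likelihood, so P(k | x) ∝ P(Z=k) f_k(x); normalise over all components.
Evaluate each component's likelihood at the observed value:
  p_I = 0.0117547
  p_II = 0.000146489
  p_III = 8.21062e-05
  p_IV = 7.37871e-11
Weight by the priors:
  P(Z=I)·p_I = 0.20 × 0.0117547 = 0.00235093
  P(Z=II)·p_II = 0.40 × 0.000146489 = 5.85957e-05
  P(Z=III)·p_III = 0.09 × 8.21062e-05 = 7.38956e-06
  P(Z=IV)·p_IV = 0.31 × 7.37871e-11 = 2.2874e-11
Sum: 0.00235093 + 5.85957e-05 + 7.38956e-06 + 2.2874e-11 = 0.00241692
P(Intensity I | x) = 0.00235093 / 0.00241692 ≈ 0.973

0.973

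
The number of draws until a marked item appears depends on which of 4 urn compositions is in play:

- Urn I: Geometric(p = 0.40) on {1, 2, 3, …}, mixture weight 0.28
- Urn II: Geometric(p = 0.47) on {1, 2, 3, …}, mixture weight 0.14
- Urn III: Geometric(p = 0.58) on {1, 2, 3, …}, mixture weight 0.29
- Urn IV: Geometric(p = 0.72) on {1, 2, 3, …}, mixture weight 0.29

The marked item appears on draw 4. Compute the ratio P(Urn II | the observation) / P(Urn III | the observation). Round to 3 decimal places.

The posterior odds equal the prior odds times the likelihood ratio: (π_i/π_j)·(f_i(x)/f_j(x)).
Geometric probabilities:
  f_I = 0.40·(1−0.40)^3 = 0.40·0.216 = 0.0864
  f_II = 0.47·(1−0.47)^3 = 0.47·0.148877 = 0.0699722
  f_III = 0.58·(1−0.58)^3 = 0.58·0.074088 = 0.042971
  f_IV = 0.72·(1−0.72)^3 = 0.72·0.021952 = 0.0158054
Posterior odds = (π_II·f_II) / (π_III·f_III) = (0.14·0.0699722) / (0.29·0.042971) = 0.00979611 / 0.0124616 ≈ 0.786

0.786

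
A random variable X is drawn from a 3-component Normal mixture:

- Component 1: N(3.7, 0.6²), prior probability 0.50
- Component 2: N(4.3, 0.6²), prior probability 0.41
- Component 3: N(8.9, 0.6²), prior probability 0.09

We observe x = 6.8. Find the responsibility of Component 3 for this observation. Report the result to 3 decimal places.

0.736

Apply Bayes' rule: the posterior for each component is proportional to its prior times its likelihood at x.
Evaluate each component's likelihood at the observed value:
  L_1 = (1/(0.6·√(2π)))·exp(−(6.8−3.7)²/(2·0.6²)) = 0.664904·exp(-13.34722) = 1.06202e-06
  L_2 = (1/(0.6·√(2π)))·exp(−(6.8−4.3)²/(2·0.6²)) = 0.664904·exp(-8.68056) = 0.000112938
  L_3 = (1/(0.6·√(2π)))·exp(−(6.8−8.9)²/(2·0.6²)) = 0.664904·exp(-6.12500) = 0.00145447
Weight by the priors:
  π_1·L_1 = 0.50 × 1.06202e-06 = 5.31011e-07
  π_2·L_2 = 0.41 × 0.000112938 = 4.63047e-05
  π_3·L_3 = 0.09 × 0.00145447 = 0.000130902
Denominator: 5.31011e-07 + 4.63047e-05 + 0.000130902 = 0.000177738
So the posterior for Component 3 is 0.000130902 / 0.000177738 ≈ 0.736.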